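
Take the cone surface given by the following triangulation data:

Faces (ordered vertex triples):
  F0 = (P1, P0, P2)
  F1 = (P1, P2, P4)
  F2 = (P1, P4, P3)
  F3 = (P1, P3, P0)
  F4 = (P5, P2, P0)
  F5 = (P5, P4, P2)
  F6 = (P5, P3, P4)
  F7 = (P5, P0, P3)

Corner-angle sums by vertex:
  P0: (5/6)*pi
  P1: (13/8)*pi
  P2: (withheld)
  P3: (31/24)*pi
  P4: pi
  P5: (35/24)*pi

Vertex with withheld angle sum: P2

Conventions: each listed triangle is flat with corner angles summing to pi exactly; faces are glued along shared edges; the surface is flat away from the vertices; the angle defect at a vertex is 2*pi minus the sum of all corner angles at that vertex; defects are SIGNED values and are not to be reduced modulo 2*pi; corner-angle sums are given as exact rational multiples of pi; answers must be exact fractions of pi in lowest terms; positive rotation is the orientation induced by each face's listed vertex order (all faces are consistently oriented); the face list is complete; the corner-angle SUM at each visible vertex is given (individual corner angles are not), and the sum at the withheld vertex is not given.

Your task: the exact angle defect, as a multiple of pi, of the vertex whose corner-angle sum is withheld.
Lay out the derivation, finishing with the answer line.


V = 6, E = 12, F = 8; chi = V - E + F = 2
Gauss-Bonnet: total defect = 2*pi*chi = 4*pi; visible defects sum to (91/24)*pi

Answer: defect(P2) = (5/24)*pi


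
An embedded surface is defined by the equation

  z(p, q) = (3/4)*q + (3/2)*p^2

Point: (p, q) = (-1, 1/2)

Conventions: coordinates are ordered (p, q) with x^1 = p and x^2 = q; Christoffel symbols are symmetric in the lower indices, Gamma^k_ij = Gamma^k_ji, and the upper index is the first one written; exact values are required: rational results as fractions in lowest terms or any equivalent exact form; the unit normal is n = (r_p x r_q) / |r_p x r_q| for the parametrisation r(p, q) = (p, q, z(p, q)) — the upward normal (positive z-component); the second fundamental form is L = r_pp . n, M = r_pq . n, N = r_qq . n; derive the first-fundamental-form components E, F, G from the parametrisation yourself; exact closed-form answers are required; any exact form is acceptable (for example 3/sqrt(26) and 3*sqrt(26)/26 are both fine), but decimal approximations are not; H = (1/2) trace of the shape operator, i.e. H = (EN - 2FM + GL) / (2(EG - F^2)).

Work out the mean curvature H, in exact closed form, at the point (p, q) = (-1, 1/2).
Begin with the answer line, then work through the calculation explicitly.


Answer: H = 150/2197

z_p = -3, z_q = 3/4, z_pp = 3, z_pq = 0, z_qq = 0
E = 10, F = -9/4, G = 25/16; answer radicand W^2 = 169/16
unnormalised second-form numerators: l = 3, m = 0, n = 0; L = l/sqrt(169/16), and similarly M = m/sqrt(W^2), N = n/sqrt(W^2)
H = (E*n - 2*F*m + G*l) / (2*(EG - F^2)*sqrt(W^2)); E*n - 2*F*m + G*l = 75/16, EG - F^2 = 169/16, so H = (75/338)/sqrt(169/16)


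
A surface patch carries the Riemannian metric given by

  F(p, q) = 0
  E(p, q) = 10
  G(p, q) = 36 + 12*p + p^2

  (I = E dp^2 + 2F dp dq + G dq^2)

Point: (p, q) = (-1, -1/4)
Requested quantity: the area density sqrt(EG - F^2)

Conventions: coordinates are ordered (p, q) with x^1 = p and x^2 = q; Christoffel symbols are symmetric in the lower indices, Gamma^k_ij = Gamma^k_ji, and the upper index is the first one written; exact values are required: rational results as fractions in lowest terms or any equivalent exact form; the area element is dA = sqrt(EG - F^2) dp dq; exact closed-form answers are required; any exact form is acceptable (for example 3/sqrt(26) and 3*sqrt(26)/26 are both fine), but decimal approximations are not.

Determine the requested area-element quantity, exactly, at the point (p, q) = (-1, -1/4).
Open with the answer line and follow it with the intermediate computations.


Answer: sqrt(EG - F^2) = 5*sqrt(10)

E = 10, F = 0, G = 25; EG - F^2 = 250


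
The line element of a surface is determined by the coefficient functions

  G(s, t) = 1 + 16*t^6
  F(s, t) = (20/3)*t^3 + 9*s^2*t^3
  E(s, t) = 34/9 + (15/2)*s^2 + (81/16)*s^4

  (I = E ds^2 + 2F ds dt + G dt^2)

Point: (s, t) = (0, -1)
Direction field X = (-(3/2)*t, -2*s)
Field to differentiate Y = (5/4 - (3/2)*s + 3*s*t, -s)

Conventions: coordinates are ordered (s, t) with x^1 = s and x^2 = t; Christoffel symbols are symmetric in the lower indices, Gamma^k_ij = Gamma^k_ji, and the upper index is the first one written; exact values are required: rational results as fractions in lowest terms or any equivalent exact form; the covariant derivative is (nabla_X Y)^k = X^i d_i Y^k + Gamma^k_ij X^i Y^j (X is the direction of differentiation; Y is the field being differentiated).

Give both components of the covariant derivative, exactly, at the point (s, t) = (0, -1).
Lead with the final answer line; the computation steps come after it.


Answer: (nabla_X Y)^s = -27/4, (nabla_X Y)^t = -3/2

E = 34/9, F = -20/3, G = 17 at the point
E_s = 0, E_t = 0, F_s = 0, F_t = 20, G_s = 0, G_t = -96
EG - F^2 = 178/9;  g^inv = (9/178) * [[17, 20/3], [20/3, 34/9]]
first-kind symbols [ij,l] = (1/2)(d_i g_jl + d_j g_il - d_l g_ij): [ss,s] = E_s/2 = 0, [ss,t] = F_s - E_t/2 = 0, [st,s] = E_t/2 = 0, [st,t] = G_s/2 = 0, [tt,s] = F_t - G_s/2 = 20, [tt,t] = G_t/2 = -48
Gamma^s_ij = (G*[ij,s] - F*[ij,t])/(EG - F^2), Gamma^t_ij = (E*[ij,t] - F*[ij,s])/(EG - F^2)
Gamma_sss = 0, Gamma_sst = 0, Gamma_stt = 90/89, Gamma_tss = 0, Gamma_tst = 0, Gamma_ttt = -216/89
X = (3/2, 0), Y = (5/4, 0) at the point


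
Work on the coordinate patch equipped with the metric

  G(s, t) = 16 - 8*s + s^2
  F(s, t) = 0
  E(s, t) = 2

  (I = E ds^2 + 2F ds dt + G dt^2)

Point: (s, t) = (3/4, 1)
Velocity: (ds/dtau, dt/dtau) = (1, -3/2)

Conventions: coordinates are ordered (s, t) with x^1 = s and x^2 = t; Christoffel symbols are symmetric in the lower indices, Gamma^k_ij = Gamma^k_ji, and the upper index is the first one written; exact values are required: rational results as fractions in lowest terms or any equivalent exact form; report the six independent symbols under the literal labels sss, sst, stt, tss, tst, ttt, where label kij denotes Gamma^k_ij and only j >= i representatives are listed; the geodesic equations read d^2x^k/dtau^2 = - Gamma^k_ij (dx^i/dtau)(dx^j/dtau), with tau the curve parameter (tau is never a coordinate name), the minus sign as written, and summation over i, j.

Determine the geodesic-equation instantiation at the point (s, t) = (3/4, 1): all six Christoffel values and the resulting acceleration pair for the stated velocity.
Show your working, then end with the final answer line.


E = 2, F = 0, G = 169/16 at the point
E_s = 0, E_t = 0, F_s = 0, F_t = 0, G_s = -13/2, G_t = 0
EG - F^2 = 169/8;  g^inv = (8/169) * [[169/16, 0], [0, 2]]
first-kind symbols [ij,l] = (1/2)(d_i g_jl + d_j g_il - d_l g_ij): [ss,s] = E_s/2 = 0, [ss,t] = F_s - E_t/2 = 0, [st,s] = E_t/2 = 0, [st,t] = G_s/2 = -13/4, [tt,s] = F_t - G_s/2 = 13/4, [tt,t] = G_t/2 = 0
Gamma^s_ij = (G*[ij,s] - F*[ij,t])/(EG - F^2), Gamma^t_ij = (E*[ij,t] - F*[ij,s])/(EG - F^2)
Gamma_sss = 0, Gamma_sst = 0, Gamma_stt = 13/8, Gamma_tss = 0, Gamma_tst = -4/13, Gamma_ttt = 0
d^2s/dtau^2 = -(Gamma_sss*(1)^2 + 2*Gamma_sst*(1)*(-3/2) + Gamma_stt*(-3/2)^2) = -117/32
d^2t/dtau^2 = -(Gamma_tss*(1)^2 + 2*Gamma_tst*(1)*(-3/2) + Gamma_ttt*(-3/2)^2) = -12/13

Answer: Gamma_sss = 0, Gamma_sst = 0, Gamma_stt = 13/8, Gamma_tss = 0, Gamma_tst = -4/13, Gamma_ttt = 0; accelerations (d^2s/dtau^2, d^2t/dtau^2) = (-117/32, -12/13)


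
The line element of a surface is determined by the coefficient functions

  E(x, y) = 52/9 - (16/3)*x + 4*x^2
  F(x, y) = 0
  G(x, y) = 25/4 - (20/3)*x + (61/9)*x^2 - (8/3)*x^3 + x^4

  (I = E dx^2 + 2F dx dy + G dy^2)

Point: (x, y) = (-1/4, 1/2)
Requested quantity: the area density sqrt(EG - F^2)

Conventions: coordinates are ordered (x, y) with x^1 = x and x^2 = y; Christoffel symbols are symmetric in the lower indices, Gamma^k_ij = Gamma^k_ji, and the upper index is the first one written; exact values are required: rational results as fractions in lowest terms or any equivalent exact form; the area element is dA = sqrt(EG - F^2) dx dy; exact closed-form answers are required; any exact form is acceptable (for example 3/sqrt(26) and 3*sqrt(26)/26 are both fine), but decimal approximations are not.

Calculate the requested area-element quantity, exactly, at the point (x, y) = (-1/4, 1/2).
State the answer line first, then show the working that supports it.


Answer: sqrt(EG - F^2) = 139*sqrt(265)/288

E = 265/36, F = 0, G = 19321/2304; EG - F^2 = 5120065/82944


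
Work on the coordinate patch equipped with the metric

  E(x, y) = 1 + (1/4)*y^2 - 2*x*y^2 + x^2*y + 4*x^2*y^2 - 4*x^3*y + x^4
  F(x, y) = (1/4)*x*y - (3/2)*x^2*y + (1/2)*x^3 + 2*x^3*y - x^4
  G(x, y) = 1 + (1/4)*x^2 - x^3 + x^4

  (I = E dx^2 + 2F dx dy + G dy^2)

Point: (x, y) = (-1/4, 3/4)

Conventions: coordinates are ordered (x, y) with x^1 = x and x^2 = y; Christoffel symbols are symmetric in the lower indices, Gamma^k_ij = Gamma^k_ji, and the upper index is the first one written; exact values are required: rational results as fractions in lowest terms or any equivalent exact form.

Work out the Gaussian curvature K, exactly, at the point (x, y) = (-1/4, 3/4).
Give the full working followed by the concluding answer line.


E = 425/256, F = -39/256, G = 265/256, EG - F^2 = 217/128 at the point
E_x = -13/4, E_y = 13/8, F_x = 19/16, F_y = -3/16, G_x = -3/8, G_y = 0
E_yy = 2, F_xy = 11/8, G_xx = 11/4
The intrinsic route: Brioschi's K = (det M1 - det M2)/(EG - F^2)^2.
M1 = [[-E_yy/2 + F_xy - G_xx/2, E_x/2, F_x - E_y/2], [F_y - G_x/2, E, F], [G_y/2, F, G]] = [[-1, -13/8, 3/8], [0, 425/256, -39/256], [0, -39/256, 265/256]]; det M1 = -217/128
M2 = [[0, E_y/2, G_x/2], [E_y/2, E, F], [G_x/2, F, G]] = [[0, 13/16, -3/16], [13/16, 425/256, -39/256], [-3/16, -39/256, 265/256]]; det M2 = -89/128
det M1 - det M2 = -1; K = -1 / (217/128)^2 = -16384/47089

Answer: K = -16384/47089


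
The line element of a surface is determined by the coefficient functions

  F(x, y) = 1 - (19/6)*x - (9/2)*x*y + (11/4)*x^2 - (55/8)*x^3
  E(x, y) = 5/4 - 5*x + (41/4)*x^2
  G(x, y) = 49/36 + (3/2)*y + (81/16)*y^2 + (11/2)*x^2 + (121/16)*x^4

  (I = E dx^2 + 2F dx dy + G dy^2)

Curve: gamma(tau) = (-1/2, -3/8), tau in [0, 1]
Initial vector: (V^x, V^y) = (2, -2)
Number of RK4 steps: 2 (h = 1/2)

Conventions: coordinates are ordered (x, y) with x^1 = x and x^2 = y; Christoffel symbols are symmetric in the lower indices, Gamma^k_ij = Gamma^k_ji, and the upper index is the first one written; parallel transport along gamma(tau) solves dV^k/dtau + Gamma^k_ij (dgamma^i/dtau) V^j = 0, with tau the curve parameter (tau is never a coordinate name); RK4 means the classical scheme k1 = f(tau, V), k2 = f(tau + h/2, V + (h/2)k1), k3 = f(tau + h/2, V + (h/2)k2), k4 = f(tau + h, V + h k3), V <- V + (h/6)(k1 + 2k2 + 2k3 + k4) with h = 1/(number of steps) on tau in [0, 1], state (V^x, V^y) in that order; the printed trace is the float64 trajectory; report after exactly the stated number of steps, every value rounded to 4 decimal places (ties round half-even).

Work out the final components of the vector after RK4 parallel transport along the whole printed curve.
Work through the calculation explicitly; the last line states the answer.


gamma'(tau) = (0, 0); f(tau, V)^k = -Gamma^k_ij(gamma(tau)) gamma'^i(tau) V^j; h = 1/2; intermediate values shown to 6 dp
curve data and Christoffel symbols at the stage parameters:
  tau = 0.000000: gamma = (-0.500000, -0.375000), gamma' = (0.000000, 0.000000); Gamma_xxx = 0.503827, Gamma_xxy = 1.466786, Gamma_xyy = 2.588479, Gamma_yxx = -3.287858, Gamma_yxy = -2.817345, Gamma_yyy = -2.875177
  tau = 0.250000: gamma = (-0.500000, -0.375000), gamma' = (0.000000, 0.000000); Gamma_xxx = 0.503827, Gamma_xxy = 1.466786, Gamma_xyy = 2.588479, Gamma_yxx = -3.287858, Gamma_yxy = -2.817345, Gamma_yyy = -2.875177
  tau = 0.500000: gamma = (-0.500000, -0.375000), gamma' = (0.000000, 0.000000); Gamma_xxx = 0.503827, Gamma_xxy = 1.466786, Gamma_xyy = 2.588479, Gamma_yxx = -3.287858, Gamma_yxy = -2.817345, Gamma_yyy = -2.875177
  tau = 0.750000: gamma = (-0.500000, -0.375000), gamma' = (0.000000, 0.000000); Gamma_xxx = 0.503827, Gamma_xxy = 1.466786, Gamma_xyy = 2.588479, Gamma_yxx = -3.287858, Gamma_yxy = -2.817345, Gamma_yyy = -2.875177
  tau = 1.000000: gamma = (-0.500000, -0.375000), gamma' = (0.000000, 0.000000); Gamma_xxx = 0.503827, Gamma_xxy = 1.466786, Gamma_xyy = 2.588479, Gamma_yxx = -3.287858, Gamma_yxy = -2.817345, Gamma_yyy = -2.875177
step 0: V^x = 2.0000, V^y = -2.0000
step 1: k1 = (0.000000, 0.000000), k2 = (0.000000, 0.000000), k3 = (0.000000, 0.000000), k4 = (0.000000, 0.000000); V <- V + (h/6)(k1 + 2k2 + 2k3 + k4): V^x = 2.0000, V^y = -2.0000
step 2: k1 = (0.000000, 0.000000), k2 = (0.000000, 0.000000), k3 = (0.000000, 0.000000), k4 = (0.000000, 0.000000); V <- V + (h/6)(k1 + 2k2 + 2k3 + k4): V^x = 2.0000, V^y = -2.0000

Answer: V^x = 2.0000, V^y = -2.0000


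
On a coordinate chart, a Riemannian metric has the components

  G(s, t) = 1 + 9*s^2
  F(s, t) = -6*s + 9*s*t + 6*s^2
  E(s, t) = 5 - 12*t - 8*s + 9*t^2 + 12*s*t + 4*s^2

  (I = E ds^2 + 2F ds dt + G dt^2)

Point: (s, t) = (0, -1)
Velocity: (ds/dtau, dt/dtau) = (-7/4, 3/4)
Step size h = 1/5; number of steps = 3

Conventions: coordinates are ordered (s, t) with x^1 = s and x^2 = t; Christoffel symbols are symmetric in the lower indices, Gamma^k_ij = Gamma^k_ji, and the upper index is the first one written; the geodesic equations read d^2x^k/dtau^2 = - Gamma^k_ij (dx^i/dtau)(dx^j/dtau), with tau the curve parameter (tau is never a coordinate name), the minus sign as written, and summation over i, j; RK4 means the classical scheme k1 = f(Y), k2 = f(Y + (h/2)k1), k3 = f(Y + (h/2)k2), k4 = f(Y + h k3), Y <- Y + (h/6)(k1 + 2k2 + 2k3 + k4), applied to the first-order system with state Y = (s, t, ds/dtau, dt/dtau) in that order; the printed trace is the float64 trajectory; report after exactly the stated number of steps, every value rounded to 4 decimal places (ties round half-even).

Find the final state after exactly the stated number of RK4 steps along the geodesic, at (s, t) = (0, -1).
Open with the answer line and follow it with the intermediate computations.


Answer: s = -1.0980, t = -0.5583, ds/dtau = -1.8877, dt/dtau = 0.7160

f(Y) = (ds/dtau, dt/dtau, -Gamma^s_ij Y'^i Y'^j, -Gamma^t_ij Y'^i Y'^j) with the Gammas evaluated at the stage position; h = 0.200000; intermediate values shown to 6 dp
step 0: s = 0.0000, t = -1.0000, ds/dtau = -1.7500, dt/dtau = 0.7500
step 1:
  k1: at (s, t) = (0.000000, -1.000000), (ds/dtau, dt/dtau) = (-1.750000, 0.750000); Gamma_sss = -0.384615, Gamma_sst = -0.576923, Gamma_stt = 0.000000, Gamma_tss = 0.000000, Gamma_tst = 0.000000, Gamma_ttt = 0.000000; k1 = (-1.750000, 0.750000, -0.336538, 0.000000)
  k2: at (s, t) = (-0.175000, -0.925000), (ds/dtau, dt/dtau) = (-1.783654, 0.750000); Gamma_sss = -0.372169, Gamma_sst = -0.558254, Gamma_stt = 0.000000, Gamma_tss = -0.038125, Gamma_tst = -0.057187, Gamma_ttt = 0.000000; k2 = (-1.783654, 0.750000, -0.309570, -0.031712)
  k3: at (s, t) = (-0.178365, -0.925000), (ds/dtau, dt/dtau) = (-1.780957, 0.746829); Gamma_sss = -0.371582, Gamma_sst = -0.557373, Gamma_stt = 0.000000, Gamma_tss = -0.038746, Gamma_tst = -0.058118, Gamma_ttt = 0.000000; k3 = (-1.780957, 0.746829, -0.304103, -0.031709)
  k4: at (s, t) = (-0.356191, -0.850634), (ds/dtau, dt/dtau) = (-1.810821, 0.743658); Gamma_sss = -0.352662, Gamma_sst = -0.528993, Gamma_stt = 0.000000, Gamma_tss = -0.071585, Gamma_tst = -0.107378, Gamma_ttt = 0.000000; k4 = (-1.810821, 0.743658, -0.268313, -0.054464)
  Y <- Y + (h/6)(k1 + 2k2 + 2k3 + k4): s = -0.3563, t = -0.8504, ds/dtau = -1.8111, dt/dtau = 0.7440
step 2:
  k1: at (s, t) = (-0.356335, -0.850423), (ds/dtau, dt/dtau) = (-1.811073, 0.743956); Gamma_sss = -0.352671, Gamma_sst = -0.529007, Gamma_stt = 0.000000, Gamma_tss = -0.071621, Gamma_tst = -0.107431, Gamma_ttt = 0.000000; k1 = (-1.811073, 0.743956, -0.268768, -0.054582)
  k2: at (s, t) = (-0.537442, -0.776027), (ds/dtau, dt/dtau) = (-1.837950, 0.738498); Gamma_sss = -0.329533, Gamma_sst = -0.494300, Gamma_stt = 0.000000, Gamma_tss = -0.098338, Gamma_tst = -0.147506, Gamma_ttt = 0.000000; k2 = (-1.837950, 0.738498, -0.228666, -0.068237)
  k3: at (s, t) = (-0.540130, -0.776573), (ds/dtau, dt/dtau) = (-1.833940, 0.737133); Gamma_sss = -0.328939, Gamma_sst = -0.493408, Gamma_stt = 0.000000, Gamma_tss = -0.098523, Gamma_tst = -0.147785, Gamma_ttt = 0.000000; k3 = (-1.833940, 0.737133, -0.227703, -0.068201)
  k4: at (s, t) = (-0.723123, -0.702996), (ds/dtau, dt/dtau) = (-1.856614, 0.730316); Gamma_sss = -0.303840, Gamma_sst = -0.455761, Gamma_stt = 0.000000, Gamma_tss = -0.118652, Gamma_tst = -0.177979, Gamma_ttt = 0.000000; k4 = (-1.856614, 0.730316, -0.188603, -0.073651)
  Y <- Y + (h/6)(k1 + 2k2 + 2k3 + k4): s = -0.7234, t = -0.7029, ds/dtau = -1.8567, dt/dtau = 0.7306
step 3:
  k1: at (s, t) = (-0.723384, -0.702905), (ds/dtau, dt/dtau) = (-1.856744, 0.730586); Gamma_sss = -0.303803, Gamma_sst = -0.455704, Gamma_stt = 0.000000, Gamma_tss = -0.118675, Gamma_tst = -0.178013, Gamma_ttt = 0.000000; k1 = (-1.856744, 0.730586, -0.188976, -0.073820)
  k2: at (s, t) = (-0.909058, -0.629846), (ds/dtau, dt/dtau) = (-1.875641, 0.723204); Gamma_sss = -0.278322, Gamma_sst = -0.417483, Gamma_stt = 0.000000, Gamma_tss = -0.132985, Gamma_tst = -0.199477, Gamma_ttt = 0.000000; k2 = (-1.875641, 0.723204, -0.153462, -0.073326)
  k3: at (s, t) = (-0.910948, -0.630585), (ds/dtau, dt/dtau) = (-1.872090, 0.723254); Gamma_sss = -0.277940, Gamma_sst = -0.416910, Gamma_stt = 0.000000, Gamma_tss = -0.132939, Gamma_tst = -0.199409, Gamma_ttt = 0.000000; k3 = (-1.872090, 0.723254, -0.154887, -0.074082)
  k4: at (s, t) = (-1.097802, -0.558254), (ds/dtau, dt/dtau) = (-1.887721, 0.715770); Gamma_sss = -0.253537, Gamma_sst = -0.380306, Gamma_stt = 0.000000, Gamma_tss = -0.142240, Gamma_tst = -0.213360, Gamma_ttt = 0.000000; k4 = (-1.887721, 0.715770, -0.124241, -0.069702)
  Y <- Y + (h/6)(k1 + 2k2 + 2k3 + k4): s = -1.0980, t = -0.5583, ds/dtau = -1.8877, dt/dtau = 0.7160


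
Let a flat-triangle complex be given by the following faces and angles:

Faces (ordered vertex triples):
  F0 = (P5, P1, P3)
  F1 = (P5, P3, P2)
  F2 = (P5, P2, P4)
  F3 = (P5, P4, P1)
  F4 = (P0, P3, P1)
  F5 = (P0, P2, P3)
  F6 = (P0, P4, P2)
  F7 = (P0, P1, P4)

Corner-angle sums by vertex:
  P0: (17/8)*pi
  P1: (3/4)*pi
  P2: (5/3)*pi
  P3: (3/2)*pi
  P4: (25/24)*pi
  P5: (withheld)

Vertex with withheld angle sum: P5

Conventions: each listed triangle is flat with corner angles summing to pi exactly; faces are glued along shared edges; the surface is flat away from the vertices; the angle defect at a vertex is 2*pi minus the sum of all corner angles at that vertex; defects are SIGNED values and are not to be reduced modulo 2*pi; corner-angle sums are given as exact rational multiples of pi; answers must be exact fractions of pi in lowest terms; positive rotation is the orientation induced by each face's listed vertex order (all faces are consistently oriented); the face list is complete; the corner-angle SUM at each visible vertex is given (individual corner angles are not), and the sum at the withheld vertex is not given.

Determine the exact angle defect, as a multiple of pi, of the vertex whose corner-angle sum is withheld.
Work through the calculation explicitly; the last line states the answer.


V = 6, E = 12, F = 8; chi = V - E + F = 2
Gauss-Bonnet: total defect = 2*pi*chi = 4*pi; visible defects sum to (35/12)*pi

Answer: defect(P5) = (13/12)*pi


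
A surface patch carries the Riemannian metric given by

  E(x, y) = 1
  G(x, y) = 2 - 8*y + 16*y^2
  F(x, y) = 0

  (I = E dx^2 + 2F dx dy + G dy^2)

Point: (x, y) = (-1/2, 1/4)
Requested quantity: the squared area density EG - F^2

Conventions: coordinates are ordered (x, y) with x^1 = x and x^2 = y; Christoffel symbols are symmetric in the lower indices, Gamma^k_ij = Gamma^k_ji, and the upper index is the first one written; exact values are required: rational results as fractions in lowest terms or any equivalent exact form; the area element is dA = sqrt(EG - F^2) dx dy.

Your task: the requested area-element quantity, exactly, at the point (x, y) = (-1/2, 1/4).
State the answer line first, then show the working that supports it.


Answer: EG - F^2 = 1

E = 1, F = 0, G = 1; EG - F^2 = 1


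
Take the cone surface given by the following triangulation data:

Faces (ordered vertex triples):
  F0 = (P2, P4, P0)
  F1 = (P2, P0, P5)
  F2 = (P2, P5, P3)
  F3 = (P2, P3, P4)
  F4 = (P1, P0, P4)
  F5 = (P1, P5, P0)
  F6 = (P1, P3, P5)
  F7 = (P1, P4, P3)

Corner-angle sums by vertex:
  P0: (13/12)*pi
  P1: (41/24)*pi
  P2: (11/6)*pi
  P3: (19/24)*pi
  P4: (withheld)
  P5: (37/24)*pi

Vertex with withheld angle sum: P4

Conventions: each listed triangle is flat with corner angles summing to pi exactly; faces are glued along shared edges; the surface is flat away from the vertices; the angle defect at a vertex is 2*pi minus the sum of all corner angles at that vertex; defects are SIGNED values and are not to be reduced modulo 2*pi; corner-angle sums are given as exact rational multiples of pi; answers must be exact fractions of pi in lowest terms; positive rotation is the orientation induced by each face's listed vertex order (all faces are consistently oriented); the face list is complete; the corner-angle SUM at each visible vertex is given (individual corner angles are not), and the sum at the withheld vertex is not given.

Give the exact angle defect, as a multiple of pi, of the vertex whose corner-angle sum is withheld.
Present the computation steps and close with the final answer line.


V = 6, E = 12, F = 8; chi = V - E + F = 2
Gauss-Bonnet: total defect = 2*pi*chi = 4*pi; visible defects sum to (73/24)*pi

Answer: defect(P4) = (23/24)*pi


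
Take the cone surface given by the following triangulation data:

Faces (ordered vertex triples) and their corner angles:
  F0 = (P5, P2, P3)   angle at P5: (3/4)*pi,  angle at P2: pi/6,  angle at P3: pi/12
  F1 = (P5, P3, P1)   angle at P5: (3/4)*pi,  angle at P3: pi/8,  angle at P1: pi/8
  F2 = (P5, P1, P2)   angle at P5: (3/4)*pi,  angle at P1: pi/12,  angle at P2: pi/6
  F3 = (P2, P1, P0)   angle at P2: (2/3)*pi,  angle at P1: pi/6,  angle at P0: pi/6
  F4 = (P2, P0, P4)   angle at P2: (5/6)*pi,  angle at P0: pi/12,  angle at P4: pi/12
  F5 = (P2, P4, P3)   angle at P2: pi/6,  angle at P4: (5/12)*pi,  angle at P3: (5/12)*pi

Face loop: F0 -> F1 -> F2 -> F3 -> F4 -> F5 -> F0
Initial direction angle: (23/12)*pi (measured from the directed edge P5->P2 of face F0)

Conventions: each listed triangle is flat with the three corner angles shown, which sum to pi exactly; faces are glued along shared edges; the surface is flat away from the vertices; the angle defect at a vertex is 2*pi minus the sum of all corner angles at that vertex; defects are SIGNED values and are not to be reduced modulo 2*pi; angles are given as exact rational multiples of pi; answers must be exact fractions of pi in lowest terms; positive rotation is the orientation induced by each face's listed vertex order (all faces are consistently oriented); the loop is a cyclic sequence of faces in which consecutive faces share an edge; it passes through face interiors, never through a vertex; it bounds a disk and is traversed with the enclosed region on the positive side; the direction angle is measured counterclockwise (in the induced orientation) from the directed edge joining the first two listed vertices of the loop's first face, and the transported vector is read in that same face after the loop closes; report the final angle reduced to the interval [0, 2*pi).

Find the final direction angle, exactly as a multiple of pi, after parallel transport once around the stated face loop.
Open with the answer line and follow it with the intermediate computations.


Answer: final direction angle = (5/3)*pi

enclosed vertex P2: corner angles sum to 2*pi, defect = 2*pi - 2*pi = 0
enclosed vertex P5: corner angles sum to (9/4)*pi, defect = 2*pi - (9/4)*pi = -pi/4
transport around the loop rotates by the sum of enclosed defects; add to the initial angle mod 2*pi
final angle = (23/12)*pi - pi/4 = (5/3)*pi (mod 2*pi)


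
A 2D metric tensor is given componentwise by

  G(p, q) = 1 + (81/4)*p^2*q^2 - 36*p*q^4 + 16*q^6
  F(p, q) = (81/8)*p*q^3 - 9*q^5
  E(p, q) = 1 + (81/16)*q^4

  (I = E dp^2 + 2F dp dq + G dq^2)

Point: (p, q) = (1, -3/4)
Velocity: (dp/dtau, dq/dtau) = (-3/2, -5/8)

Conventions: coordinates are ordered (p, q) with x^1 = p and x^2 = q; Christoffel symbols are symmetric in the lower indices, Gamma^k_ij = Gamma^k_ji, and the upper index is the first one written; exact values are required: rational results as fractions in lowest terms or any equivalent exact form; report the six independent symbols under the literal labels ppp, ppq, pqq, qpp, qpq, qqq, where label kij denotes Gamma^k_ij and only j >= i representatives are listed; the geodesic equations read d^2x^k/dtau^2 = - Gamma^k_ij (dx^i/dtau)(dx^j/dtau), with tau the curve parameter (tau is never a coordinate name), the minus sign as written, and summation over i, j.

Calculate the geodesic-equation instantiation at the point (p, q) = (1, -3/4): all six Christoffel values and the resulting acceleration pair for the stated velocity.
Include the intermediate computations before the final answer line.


E = 10657/4096, F = -2187/1024, G = 985/256 at the point
E_p = 0, E_q = -2187/256, F_p = -2187/512, F_q = 729/256, G_p = 729/64, G_q = 243/32
EG - F^2 = 22321/4096;  g^inv = (4096/22321) * [[985/256, 2187/1024], [2187/1024, 10657/4096]]
first-kind symbols [ij,l] = (1/2)(d_i g_jl + d_j g_il - d_l g_ij): [pp,p] = E_p/2 = 0, [pp,q] = F_p - E_q/2 = 0, [pq,p] = E_q/2 = -2187/512, [pq,q] = G_p/2 = 729/128, [qq,p] = F_q - G_p/2 = -729/256, [qq,q] = G_q/2 = 243/64
Gamma^p_ij = (G*[ij,p] - F*[ij,q])/(EG - F^2), Gamma^q_ij = (E*[ij,q] - F*[ij,p])/(EG - F^2)
Gamma_ppp = 0, Gamma_ppq = -17496/22321, Gamma_pqq = -11664/22321, Gamma_qpp = 0, Gamma_qpq = 23328/22321, Gamma_qqq = 15552/22321
d^2p/dtau^2 = -(Gamma_ppp*(-3/2)^2 + 2*Gamma_ppq*(-3/2)*(-5/8) + Gamma_pqq*(-5/8)^2) = 149445/89284
d^2q/dtau^2 = -(Gamma_qpp*(-3/2)^2 + 2*Gamma_qpq*(-3/2)*(-5/8) + Gamma_qqq*(-5/8)^2) = -49815/22321

Answer: Gamma_ppp = 0, Gamma_ppq = -17496/22321, Gamma_pqq = -11664/22321, Gamma_qpp = 0, Gamma_qpq = 23328/22321, Gamma_qqq = 15552/22321; accelerations (d^2p/dtau^2, d^2q/dtau^2) = (149445/89284, -49815/22321)


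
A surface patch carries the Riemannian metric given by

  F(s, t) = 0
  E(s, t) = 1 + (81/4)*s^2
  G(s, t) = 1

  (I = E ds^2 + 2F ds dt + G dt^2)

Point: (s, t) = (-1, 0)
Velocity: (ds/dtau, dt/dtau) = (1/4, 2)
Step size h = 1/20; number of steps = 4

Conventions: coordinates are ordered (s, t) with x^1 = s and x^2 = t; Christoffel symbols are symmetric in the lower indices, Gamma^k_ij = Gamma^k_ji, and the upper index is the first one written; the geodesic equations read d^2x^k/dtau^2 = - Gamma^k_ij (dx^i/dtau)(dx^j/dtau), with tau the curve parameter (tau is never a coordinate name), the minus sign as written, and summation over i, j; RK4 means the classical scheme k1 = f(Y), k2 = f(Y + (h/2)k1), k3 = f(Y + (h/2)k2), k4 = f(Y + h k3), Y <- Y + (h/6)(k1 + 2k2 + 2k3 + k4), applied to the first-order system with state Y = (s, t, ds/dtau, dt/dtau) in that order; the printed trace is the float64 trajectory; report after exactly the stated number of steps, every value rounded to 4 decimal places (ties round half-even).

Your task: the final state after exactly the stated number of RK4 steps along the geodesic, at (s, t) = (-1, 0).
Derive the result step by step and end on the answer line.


f(Y) = (ds/dtau, dt/dtau, -Gamma^s_ij Y'^i Y'^j, -Gamma^t_ij Y'^i Y'^j) with the Gammas evaluated at the stage position; h = 0.050000; intermediate values shown to 6 dp
step 0: s = -1.0000, t = 0.0000, ds/dtau = 0.2500, dt/dtau = 2.0000
step 1:
  k1: at (s, t) = (-1.000000, 0.000000), (ds/dtau, dt/dtau) = (0.250000, 2.000000); Gamma_sss = -0.952941, Gamma_sst = 0.000000, Gamma_stt = 0.000000, Gamma_tss = 0.000000, Gamma_tst = 0.000000, Gamma_ttt = 0.000000; k1 = (0.250000, 2.000000, 0.059559, 0.000000)
  k2: at (s, t) = (-0.993750, 0.050000), (ds/dtau, dt/dtau) = (0.251489, 2.000000); Gamma_sss = -0.958365, Gamma_sst = 0.000000, Gamma_stt = 0.000000, Gamma_tss = 0.000000, Gamma_tst = 0.000000, Gamma_ttt = 0.000000; k2 = (0.251489, 2.000000, 0.060613, 0.000000)
  k3: at (s, t) = (-0.993713, 0.050000), (ds/dtau, dt/dtau) = (0.251515, 2.000000); Gamma_sss = -0.958398, Gamma_sst = 0.000000, Gamma_stt = 0.000000, Gamma_tss = 0.000000, Gamma_tst = 0.000000, Gamma_ttt = 0.000000; k3 = (0.251515, 2.000000, 0.060628, 0.000000)
  k4: at (s, t) = (-0.987424, 0.100000), (ds/dtau, dt/dtau) = (0.253031, 2.000000); Gamma_sss = -0.963915, Gamma_sst = 0.000000, Gamma_stt = 0.000000, Gamma_tss = 0.000000, Gamma_tst = 0.000000, Gamma_ttt = 0.000000; k4 = (0.253031, 2.000000, 0.061715, 0.000000)
  Y <- Y + (h/6)(k1 + 2k2 + 2k3 + k4): s = -0.9874, t = 0.1000, ds/dtau = 0.2530, dt/dtau = 2.0000
step 2:
  k1: at (s, t) = (-0.987425, 0.100000), (ds/dtau, dt/dtau) = (0.253031, 2.000000); Gamma_sss = -0.963915, Gamma_sst = 0.000000, Gamma_stt = 0.000000, Gamma_tss = 0.000000, Gamma_tst = 0.000000, Gamma_ttt = 0.000000; k1 = (0.253031, 2.000000, 0.061714, 0.000000)
  k2: at (s, t) = (-0.981099, 0.150000), (ds/dtau, dt/dtau) = (0.254574, 2.000000); Gamma_sss = -0.969525, Gamma_sst = 0.000000, Gamma_stt = 0.000000, Gamma_tss = 0.000000, Gamma_tst = 0.000000, Gamma_ttt = 0.000000; k2 = (0.254574, 2.000000, 0.062833, 0.000000)
  k3: at (s, t) = (-0.981060, 0.150000), (ds/dtau, dt/dtau) = (0.254602, 2.000000); Gamma_sss = -0.969559, Gamma_sst = 0.000000, Gamma_stt = 0.000000, Gamma_tss = 0.000000, Gamma_tst = 0.000000, Gamma_ttt = 0.000000; k3 = (0.254602, 2.000000, 0.062849, 0.000000)
  k4: at (s, t) = (-0.974695, 0.200000), (ds/dtau, dt/dtau) = (0.256174, 2.000000); Gamma_sss = -0.975268, Gamma_sst = 0.000000, Gamma_stt = 0.000000, Gamma_tss = 0.000000, Gamma_tst = 0.000000, Gamma_ttt = 0.000000; k4 = (0.256174, 2.000000, 0.064002, 0.000000)
  Y <- Y + (h/6)(k1 + 2k2 + 2k3 + k4): s = -0.9747, t = 0.2000, ds/dtau = 0.2562, dt/dtau = 2.0000
step 3:
  k1: at (s, t) = (-0.974695, 0.200000), (ds/dtau, dt/dtau) = (0.256174, 2.000000); Gamma_sss = -0.975267, Gamma_sst = 0.000000, Gamma_stt = 0.000000, Gamma_tss = 0.000000, Gamma_tst = 0.000000, Gamma_ttt = 0.000000; k1 = (0.256174, 2.000000, 0.064002, 0.000000)
  k2: at (s, t) = (-0.968291, 0.250000), (ds/dtau, dt/dtau) = (0.257774, 2.000000); Gamma_sss = -0.981075, Gamma_sst = 0.000000, Gamma_stt = 0.000000, Gamma_tss = 0.000000, Gamma_tst = 0.000000, Gamma_ttt = 0.000000; k2 = (0.257774, 2.000000, 0.065190, 0.000000)
  k3: at (s, t) = (-0.968251, 0.250000), (ds/dtau, dt/dtau) = (0.257803, 2.000000); Gamma_sss = -0.981111, Gamma_sst = 0.000000, Gamma_stt = 0.000000, Gamma_tss = 0.000000, Gamma_tst = 0.000000, Gamma_ttt = 0.000000; k3 = (0.257803, 2.000000, 0.065207, 0.000000)
  k4: at (s, t) = (-0.961805, 0.300000), (ds/dtau, dt/dtau) = (0.259434, 2.000000); Gamma_sss = -0.987022, Gamma_sst = 0.000000, Gamma_stt = 0.000000, Gamma_tss = 0.000000, Gamma_tst = 0.000000, Gamma_ttt = 0.000000; k4 = (0.259434, 2.000000, 0.066433, 0.000000)
  Y <- Y + (h/6)(k1 + 2k2 + 2k3 + k4): s = -0.9618, t = 0.3000, ds/dtau = 0.2594, dt/dtau = 2.0000
step 4:
  k1: at (s, t) = (-0.961805, 0.300000), (ds/dtau, dt/dtau) = (0.259434, 2.000000); Gamma_sss = -0.987022, Gamma_sst = 0.000000, Gamma_stt = 0.000000, Gamma_tss = 0.000000, Gamma_tst = 0.000000, Gamma_ttt = 0.000000; k1 = (0.259434, 2.000000, 0.066432, 0.000000)
  k2: at (s, t) = (-0.955319, 0.350000), (ds/dtau, dt/dtau) = (0.261095, 2.000000); Gamma_sss = -0.993037, Gamma_sst = 0.000000, Gamma_stt = 0.000000, Gamma_tss = 0.000000, Gamma_tst = 0.000000, Gamma_ttt = 0.000000; k2 = (0.261095, 2.000000, 0.067696, 0.000000)
  k3: at (s, t) = (-0.955278, 0.350000), (ds/dtau, dt/dtau) = (0.261126, 2.000000); Gamma_sss = -0.993076, Gamma_sst = 0.000000, Gamma_stt = 0.000000, Gamma_tss = 0.000000, Gamma_tst = 0.000000, Gamma_ttt = 0.000000; k3 = (0.261126, 2.000000, 0.067715, 0.000000)
  k4: at (s, t) = (-0.948749, 0.400000), (ds/dtau, dt/dtau) = (0.262820, 2.000000); Gamma_sss = -0.999201, Gamma_sst = 0.000000, Gamma_stt = 0.000000, Gamma_tss = 0.000000, Gamma_tst = 0.000000, Gamma_ttt = 0.000000; k4 = (0.262820, 2.000000, 0.069019, 0.000000)
  Y <- Y + (h/6)(k1 + 2k2 + 2k3 + k4): s = -0.9487, t = 0.4000, ds/dtau = 0.2628, dt/dtau = 2.0000

Answer: s = -0.9487, t = 0.4000, ds/dtau = 0.2628, dt/dtau = 2.0000


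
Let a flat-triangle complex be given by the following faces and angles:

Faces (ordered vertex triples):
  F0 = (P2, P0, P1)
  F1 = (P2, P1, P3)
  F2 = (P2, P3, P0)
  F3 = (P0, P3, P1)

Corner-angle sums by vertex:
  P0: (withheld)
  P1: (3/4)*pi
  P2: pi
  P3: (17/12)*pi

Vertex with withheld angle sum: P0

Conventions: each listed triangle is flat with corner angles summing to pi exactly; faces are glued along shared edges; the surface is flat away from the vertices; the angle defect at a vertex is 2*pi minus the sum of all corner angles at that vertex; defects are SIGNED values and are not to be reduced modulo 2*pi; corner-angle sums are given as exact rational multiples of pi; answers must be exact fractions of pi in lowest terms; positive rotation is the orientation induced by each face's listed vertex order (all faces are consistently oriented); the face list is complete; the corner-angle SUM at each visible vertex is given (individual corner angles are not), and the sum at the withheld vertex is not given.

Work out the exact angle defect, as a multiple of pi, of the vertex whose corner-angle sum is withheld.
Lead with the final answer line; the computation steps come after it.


Answer: defect(P0) = (7/6)*pi

V = 4, E = 6, F = 4; chi = V - E + F = 2
Gauss-Bonnet: total defect = 2*pi*chi = 4*pi; visible defects sum to (17/6)*pi


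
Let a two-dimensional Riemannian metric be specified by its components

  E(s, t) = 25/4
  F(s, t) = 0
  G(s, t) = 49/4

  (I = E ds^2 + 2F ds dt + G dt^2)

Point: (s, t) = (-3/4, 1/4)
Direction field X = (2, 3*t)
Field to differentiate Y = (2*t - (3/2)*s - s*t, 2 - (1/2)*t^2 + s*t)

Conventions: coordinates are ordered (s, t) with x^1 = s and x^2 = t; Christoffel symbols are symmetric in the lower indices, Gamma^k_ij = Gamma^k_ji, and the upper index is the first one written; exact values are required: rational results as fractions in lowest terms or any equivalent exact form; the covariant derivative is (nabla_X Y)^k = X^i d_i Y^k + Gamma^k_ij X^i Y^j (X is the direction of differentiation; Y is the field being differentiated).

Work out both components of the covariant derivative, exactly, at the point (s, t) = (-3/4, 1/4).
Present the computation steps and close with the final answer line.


E = 25/4, F = 0, G = 49/4 at the point
E_s = 0, E_t = 0, F_s = 0, F_t = 0, G_s = 0, G_t = 0
EG - F^2 = 1225/16;  g^inv = (16/1225) * [[49/4, 0], [0, 25/4]]
first-kind symbols [ij,l] = (1/2)(d_i g_jl + d_j g_il - d_l g_ij): [ss,s] = E_s/2 = 0, [ss,t] = F_s - E_t/2 = 0, [st,s] = E_t/2 = 0, [st,t] = G_s/2 = 0, [tt,s] = F_t - G_s/2 = 0, [tt,t] = G_t/2 = 0
Gamma^s_ij = (G*[ij,s] - F*[ij,t])/(EG - F^2), Gamma^t_ij = (E*[ij,t] - F*[ij,s])/(EG - F^2)
Gamma_sss = 0, Gamma_sst = 0, Gamma_stt = 0, Gamma_tss = 0, Gamma_tst = 0, Gamma_ttt = 0
X = (2, 3/4), Y = (29/16, 57/32) at the point

Answer: (nabla_X Y)^s = -23/16, (nabla_X Y)^t = -1/4


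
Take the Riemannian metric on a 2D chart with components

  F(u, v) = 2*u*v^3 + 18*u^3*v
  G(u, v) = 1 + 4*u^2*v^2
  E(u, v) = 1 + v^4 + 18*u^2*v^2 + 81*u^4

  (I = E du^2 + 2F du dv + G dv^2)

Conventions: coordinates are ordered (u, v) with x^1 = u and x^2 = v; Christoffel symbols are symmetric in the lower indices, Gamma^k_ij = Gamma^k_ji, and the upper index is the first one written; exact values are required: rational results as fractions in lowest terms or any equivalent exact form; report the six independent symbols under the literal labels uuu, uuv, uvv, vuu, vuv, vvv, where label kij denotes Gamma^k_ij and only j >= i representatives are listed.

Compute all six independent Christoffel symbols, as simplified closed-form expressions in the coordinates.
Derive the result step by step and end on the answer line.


E = 1 + v^4 + 18*u^2*v^2 + 81*u^4; F = 2*u*v^3 + 18*u^3*v; G = 1 + 4*u^2*v^2
Gamma^k_ij = (1/2) g^{kl} (d_i g_jl + d_j g_il - d_l g_ij), with g^inv = (1/(EG-F^2)) [[G, -F], [-F, E]]
first partials: E_u = 36*u*v^2 + 324*u^3, E_v = 4*v^3 + 36*u^2*v, F_u = 2*v^3 + 54*u^2*v, F_v = 6*u*v^2 + 18*u^3, G_u = 8*u*v^2, G_v = 8*u^2*v
D = EG - F^2 = 1 + v^4 + 22*u^2*v^2 + 81*u^4
expanded: Gamma^u_uu = (G E_u - 2F F_u + F E_v)/(2D), Gamma^u_uv = (G E_v - F G_u)/(2D), Gamma^u_vv = (2G F_v - G G_u - F G_v)/(2D), Gamma^v_uu = (2E F_u - E E_v - F E_u)/(2D), Gamma^v_uv = (E G_u - F E_v)/(2D), Gamma^v_vv = (E G_v - 2F F_v + F G_u)/(2D); substitute and cancel common factors

Answer: Gamma_uuu = (162*u^3 + 18*u*v^2)/(81*u^4 + 22*u^2*v^2 + v^4 + 1), Gamma_uuv = (18*u^2*v + 2*v^3)/(81*u^4 + 22*u^2*v^2 + v^4 + 1), Gamma_uvv = (18*u^3 + 2*u*v^2)/(81*u^4 + 22*u^2*v^2 + v^4 + 1), Gamma_vuu = 36*u^2*v/(81*u^4 + 22*u^2*v^2 + v^4 + 1), Gamma_vuv = 4*u*v^2/(81*u^4 + 22*u^2*v^2 + v^4 + 1), Gamma_vvv = 4*u^2*v/(81*u^4 + 22*u^2*v^2 + v^4 + 1)


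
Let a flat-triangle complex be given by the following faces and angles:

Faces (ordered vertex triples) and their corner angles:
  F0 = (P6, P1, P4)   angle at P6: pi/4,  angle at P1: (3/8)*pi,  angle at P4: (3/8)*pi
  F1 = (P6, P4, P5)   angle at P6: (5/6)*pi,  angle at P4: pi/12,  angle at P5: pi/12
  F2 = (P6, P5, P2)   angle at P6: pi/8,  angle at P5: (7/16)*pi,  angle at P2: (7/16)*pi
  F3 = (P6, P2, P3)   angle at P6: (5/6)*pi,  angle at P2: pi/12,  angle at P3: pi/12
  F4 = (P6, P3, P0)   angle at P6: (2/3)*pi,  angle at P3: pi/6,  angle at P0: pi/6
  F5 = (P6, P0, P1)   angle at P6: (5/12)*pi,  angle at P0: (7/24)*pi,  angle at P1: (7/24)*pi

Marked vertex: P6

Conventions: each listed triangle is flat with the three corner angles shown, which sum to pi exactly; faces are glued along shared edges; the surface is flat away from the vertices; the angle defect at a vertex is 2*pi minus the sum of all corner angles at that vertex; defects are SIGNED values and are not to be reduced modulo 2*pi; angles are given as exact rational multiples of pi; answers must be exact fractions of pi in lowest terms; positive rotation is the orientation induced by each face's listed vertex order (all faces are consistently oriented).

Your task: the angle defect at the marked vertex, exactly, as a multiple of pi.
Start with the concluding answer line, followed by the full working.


Answer: defect(P6) = (-9/8)*pi

Sum of corner angles at P6: (25/8)*pi
defect = 2*pi - (25/8)*pi


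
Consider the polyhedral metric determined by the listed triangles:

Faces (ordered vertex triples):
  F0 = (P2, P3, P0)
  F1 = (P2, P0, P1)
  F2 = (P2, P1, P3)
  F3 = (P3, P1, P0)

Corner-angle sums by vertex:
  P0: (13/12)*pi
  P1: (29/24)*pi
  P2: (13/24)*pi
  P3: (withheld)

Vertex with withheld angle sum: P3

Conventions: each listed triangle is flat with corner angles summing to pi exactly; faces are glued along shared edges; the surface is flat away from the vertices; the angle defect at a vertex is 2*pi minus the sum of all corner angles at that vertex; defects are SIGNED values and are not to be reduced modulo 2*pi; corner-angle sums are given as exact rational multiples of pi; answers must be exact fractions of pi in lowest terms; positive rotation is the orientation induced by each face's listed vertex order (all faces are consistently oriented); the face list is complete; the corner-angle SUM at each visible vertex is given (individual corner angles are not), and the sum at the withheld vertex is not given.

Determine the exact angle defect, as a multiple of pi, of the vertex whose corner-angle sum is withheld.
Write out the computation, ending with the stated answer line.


V = 4, E = 6, F = 4; chi = V - E + F = 2
Gauss-Bonnet: total defect = 2*pi*chi = 4*pi; visible defects sum to (19/6)*pi

Answer: defect(P3) = (5/6)*pi


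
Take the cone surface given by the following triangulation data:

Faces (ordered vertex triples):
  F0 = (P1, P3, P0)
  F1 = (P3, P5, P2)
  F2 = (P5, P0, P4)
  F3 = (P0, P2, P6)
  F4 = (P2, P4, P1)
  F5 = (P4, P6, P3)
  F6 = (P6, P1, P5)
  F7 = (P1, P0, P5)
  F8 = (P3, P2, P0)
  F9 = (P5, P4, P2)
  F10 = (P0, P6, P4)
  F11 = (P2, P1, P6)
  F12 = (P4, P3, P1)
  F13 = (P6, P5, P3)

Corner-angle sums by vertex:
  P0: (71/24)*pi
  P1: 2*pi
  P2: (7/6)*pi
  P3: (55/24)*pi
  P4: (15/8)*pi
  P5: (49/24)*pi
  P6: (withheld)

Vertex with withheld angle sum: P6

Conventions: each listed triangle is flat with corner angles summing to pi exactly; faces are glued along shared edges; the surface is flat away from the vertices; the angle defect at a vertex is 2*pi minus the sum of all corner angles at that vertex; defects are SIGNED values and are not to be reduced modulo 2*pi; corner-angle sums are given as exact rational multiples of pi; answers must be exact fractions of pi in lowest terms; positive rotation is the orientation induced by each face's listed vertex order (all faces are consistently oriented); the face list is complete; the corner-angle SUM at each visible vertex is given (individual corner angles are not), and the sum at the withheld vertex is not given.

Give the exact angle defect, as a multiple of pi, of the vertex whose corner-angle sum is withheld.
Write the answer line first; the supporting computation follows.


Answer: defect(P6) = pi/3

V = 7, E = 21, F = 14; chi = V - E + F = 0
Gauss-Bonnet: total defect = 2*pi*chi = 0; visible defects sum to -pi/3
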